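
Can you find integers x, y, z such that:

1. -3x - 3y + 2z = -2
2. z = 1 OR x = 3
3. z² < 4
Yes

Take x = 3, y = -3, z = -1. Substituting into each constraint:
  (1) -3(3) - 3(-3) + 2(-1) = -2 ✓
  (2) x = 3, target 3 ✓ (second branch holds)
  (3) z² = (-1)² = 1, and 1 < 4 ✓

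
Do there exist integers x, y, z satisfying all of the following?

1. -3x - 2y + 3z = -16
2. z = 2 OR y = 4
Yes

Take x = 6, y = 2, z = 2. Substituting into each constraint:
  (1) -3(6) - 2(2) + 3(2) = -16 ✓
  (2) z = 2, target 2 ✓ (first branch holds)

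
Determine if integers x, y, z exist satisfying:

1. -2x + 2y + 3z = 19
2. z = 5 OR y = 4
Yes

Take x = -2, y = 0, z = 5. Substituting into each constraint:
  (1) -2(-2) + 2(0) + 3(5) = 19 ✓
  (2) z = 5, target 5 ✓ (first branch holds)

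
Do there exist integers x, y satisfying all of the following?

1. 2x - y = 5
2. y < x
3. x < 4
Yes

Take x = 0, y = -5. Substituting into each constraint:
  (1) 2(0) + 5 = 5 ✓
  (2) -5 < 0 ✓
  (3) 0 < 4 ✓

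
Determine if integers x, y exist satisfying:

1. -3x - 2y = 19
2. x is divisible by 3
Yes

Take x = -9, y = 4. Substituting into each constraint:
  (1) -3(-9) - 2(4) = 19 ✓
  (2) -9 = 3 × -3, remainder 0 ✓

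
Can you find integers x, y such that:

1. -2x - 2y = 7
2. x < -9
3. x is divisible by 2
No

Even the single constraint (-2x - 2y = 7) is infeasible over the integers.

  - -2x - 2y = 7: every term on the left is divisible by 2, so the LHS ≡ 0 (mod 2), but the RHS 7 is not — no integer solution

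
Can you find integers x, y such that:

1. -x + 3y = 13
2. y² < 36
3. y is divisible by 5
Yes

Take x = -13, y = 0. Substituting into each constraint:
  (1) 13 + 3(0) = 13 ✓
  (2) y² = (0)² = 0, and 0 < 36 ✓
  (3) 0 = 5 × 0, remainder 0 ✓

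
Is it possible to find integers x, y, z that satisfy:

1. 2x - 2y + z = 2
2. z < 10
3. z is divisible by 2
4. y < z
Yes

Take x = 0, y = -1, z = 0. Substituting into each constraint:
  (1) 2(0) - 2(-1) + 0 = 2 ✓
  (2) 0 < 10 ✓
  (3) 0 = 2 × 0, remainder 0 ✓
  (4) -1 < 0 ✓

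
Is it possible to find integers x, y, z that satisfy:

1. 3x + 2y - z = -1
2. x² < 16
Yes

Take x = -1, y = 1, z = 0. Substituting into each constraint:
  (1) 3(-1) + 2(1) + 0 = -1 ✓
  (2) x² = (-1)² = 1, and 1 < 16 ✓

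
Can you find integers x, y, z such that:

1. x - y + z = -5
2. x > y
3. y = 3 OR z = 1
Yes

Take x = 4, y = 3, z = -6. Substituting into each constraint:
  (1) 4 + (-3) + (-6) = -5 ✓
  (2) 4 > 3 ✓
  (3) y = 3, target 3 ✓ (first branch holds)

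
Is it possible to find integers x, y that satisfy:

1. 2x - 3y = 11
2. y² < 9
Yes

Take x = 7, y = 1. Substituting into each constraint:
  (1) 2(7) - 3(1) = 11 ✓
  (2) y² = (1)² = 1, and 1 < 9 ✓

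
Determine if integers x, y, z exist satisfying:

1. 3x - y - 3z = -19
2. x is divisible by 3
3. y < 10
Yes

Take x = 0, y = 1, z = 6. Substituting into each constraint:
  (1) 3(0) + (-1) - 3(6) = -19 ✓
  (2) 0 = 3 × 0, remainder 0 ✓
  (3) 1 < 10 ✓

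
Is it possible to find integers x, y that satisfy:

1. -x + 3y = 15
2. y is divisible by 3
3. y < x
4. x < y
No

A contradictory subset is {y < x, x < y}. No integer assignment can satisfy these jointly:

  - y < x: bounds one variable relative to another variable
  - x < y: bounds one variable relative to another variable

Direct contradiction: x > y and y > x cannot both hold.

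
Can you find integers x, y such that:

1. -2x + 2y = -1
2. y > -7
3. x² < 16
No

Even the single constraint (-2x + 2y = -1) is infeasible over the integers.

  - -2x + 2y = -1: every term on the left is divisible by 2, so the LHS ≡ 0 (mod 2), but the RHS -1 is not — no integer solution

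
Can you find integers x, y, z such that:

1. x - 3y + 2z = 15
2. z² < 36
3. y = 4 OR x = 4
Yes

Take x = 4, y = -3, z = 1. Substituting into each constraint:
  (1) 4 - 3(-3) + 2(1) = 15 ✓
  (2) z² = (1)² = 1, and 1 < 36 ✓
  (3) x = 4, target 4 ✓ (second branch holds)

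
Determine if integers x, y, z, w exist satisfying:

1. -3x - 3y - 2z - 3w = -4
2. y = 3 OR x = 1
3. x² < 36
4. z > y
Yes

Take x = 1, y = -2, z = -1, w = 3. Substituting into each constraint:
  (1) -3(1) - 3(-2) - 2(-1) - 3(3) = -4 ✓
  (2) x = 1, target 1 ✓ (second branch holds)
  (3) x² = (1)² = 1, and 1 < 36 ✓
  (4) -1 > -2 ✓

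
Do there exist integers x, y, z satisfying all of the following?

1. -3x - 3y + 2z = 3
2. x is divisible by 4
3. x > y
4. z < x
Yes

Take x = 0, y = -3, z = -3. Substituting into each constraint:
  (1) -3(0) - 3(-3) + 2(-3) = 3 ✓
  (2) 0 = 4 × 0, remainder 0 ✓
  (3) 0 > -3 ✓
  (4) -3 < 0 ✓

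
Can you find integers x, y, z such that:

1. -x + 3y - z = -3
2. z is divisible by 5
Yes

Take x = 3, y = 0, z = 0. Substituting into each constraint:
  (1) (-3) + 3(0) + 0 = -3 ✓
  (2) 0 = 5 × 0, remainder 0 ✓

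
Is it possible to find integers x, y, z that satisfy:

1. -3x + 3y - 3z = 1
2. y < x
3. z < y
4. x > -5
No

Even the single constraint (-3x + 3y - 3z = 1) is infeasible over the integers.

  - -3x + 3y - 3z = 1: every term on the left is divisible by 3, so the LHS ≡ 0 (mod 3), but the RHS 1 is not — no integer solution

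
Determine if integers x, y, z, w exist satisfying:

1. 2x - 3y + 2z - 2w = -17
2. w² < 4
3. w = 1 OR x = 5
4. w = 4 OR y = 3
Yes

Take x = -3, y = 3, z = 0, w = 1. Substituting into each constraint:
  (1) 2(-3) - 3(3) + 2(0) - 2(1) = -17 ✓
  (2) w² = (1)² = 1, and 1 < 4 ✓
  (3) w = 1, target 1 ✓ (first branch holds)
  (4) y = 3, target 3 ✓ (second branch holds)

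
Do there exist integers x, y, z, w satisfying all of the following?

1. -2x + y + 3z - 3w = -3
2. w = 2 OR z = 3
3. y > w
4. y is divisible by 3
Yes

Take x = 9, y = 0, z = 3, w = -2. Substituting into each constraint:
  (1) -2(9) + 0 + 3(3) - 3(-2) = -3 ✓
  (2) z = 3, target 3 ✓ (second branch holds)
  (3) 0 > -2 ✓
  (4) 0 = 3 × 0, remainder 0 ✓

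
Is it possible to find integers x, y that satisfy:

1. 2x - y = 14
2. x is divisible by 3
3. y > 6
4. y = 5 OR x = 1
No

A contradictory subset is {2x - y = 14, y > 6, y = 5 OR x = 1}. No integer assignment can satisfy these jointly:

  - 2x - y = 14: is a linear equation tying the variables together
  - y > 6: bounds one variable relative to a constant
  - y = 5 OR x = 1: forces a choice: either y = 5 or x = 1

Split on the disjunction (y = 5 OR x = 1):
  • If y = 5: this contradicts the bound y ≥ 7.
  • If x = 1: the equation forces y = -12, which contradicts the bound y ≥ 7.
Both branches are infeasible, so the system has no integer solution.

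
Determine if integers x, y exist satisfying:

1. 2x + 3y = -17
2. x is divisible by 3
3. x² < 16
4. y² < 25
No

A contradictory subset is {2x + 3y = -17, x is divisible by 3}. No integer assignment can satisfy these jointly:

  - 2x + 3y = -17: is a linear equation tying the variables together
  - x is divisible by 3: restricts x to multiples of 3

Modular obstruction: writing x = 3x', every remaining term of the linear equation is divisible by 3, so the left side is ≡ 0 (mod 3); but the right side -17 ≡ 1 (mod 3). No integers can satisfy it.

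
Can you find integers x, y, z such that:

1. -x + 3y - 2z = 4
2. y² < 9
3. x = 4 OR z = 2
Yes

Take x = 4, y = 0, z = -4. Substituting into each constraint:
  (1) (-4) + 3(0) - 2(-4) = 4 ✓
  (2) y² = (0)² = 0, and 0 < 9 ✓
  (3) x = 4, target 4 ✓ (first branch holds)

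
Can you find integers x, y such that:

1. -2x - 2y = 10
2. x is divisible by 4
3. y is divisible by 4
No

The full constraint system is jointly infeasible over the integers. Each constraint and what it forces:

  - -2x - 2y = 10: is a linear equation tying the variables together
  - x is divisible by 4: restricts x to multiples of 4
  - y is divisible by 4: restricts y to multiples of 4

Modular obstruction: writing x = 4x' and writing y = 4y', every remaining term of the linear equation is divisible by 8, so the left side is ≡ 0 (mod 8); but the right side 10 ≡ 2 (mod 8). No integers can satisfy it.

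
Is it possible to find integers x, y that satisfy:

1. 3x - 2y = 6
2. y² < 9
Yes

Take x = 2, y = 0. Substituting into each constraint:
  (1) 3(2) - 2(0) = 6 ✓
  (2) y² = (0)² = 0, and 0 < 9 ✓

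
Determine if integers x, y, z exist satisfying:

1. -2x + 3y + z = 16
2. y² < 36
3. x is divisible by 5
Yes

Take x = 0, y = 0, z = 16. Substituting into each constraint:
  (1) -2(0) + 3(0) + 16 = 16 ✓
  (2) y² = (0)² = 0, and 0 < 36 ✓
  (3) 0 = 5 × 0, remainder 0 ✓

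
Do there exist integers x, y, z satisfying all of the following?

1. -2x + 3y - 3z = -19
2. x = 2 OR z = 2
Yes

Take x = 2, y = -2, z = 3. Substituting into each constraint:
  (1) -2(2) + 3(-2) - 3(3) = -19 ✓
  (2) x = 2, target 2 ✓ (first branch holds)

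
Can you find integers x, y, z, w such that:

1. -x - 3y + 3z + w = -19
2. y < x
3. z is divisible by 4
Yes

Take x = 0, y = -1, z = 0, w = -22. Substituting into each constraint:
  (1) 0 - 3(-1) + 3(0) + (-22) = -19 ✓
  (2) -1 < 0 ✓
  (3) 0 = 4 × 0, remainder 0 ✓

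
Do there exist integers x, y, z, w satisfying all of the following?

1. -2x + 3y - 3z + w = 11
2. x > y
Yes

Take x = 0, y = -1, z = -4, w = 2. Substituting into each constraint:
  (1) -2(0) + 3(-1) - 3(-4) + 2 = 11 ✓
  (2) 0 > -1 ✓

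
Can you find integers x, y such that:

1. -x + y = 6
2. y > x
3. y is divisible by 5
Yes

Take x = -6, y = 0. Substituting into each constraint:
  (1) 6 + 0 = 6 ✓
  (2) 0 > -6 ✓
  (3) 0 = 5 × 0, remainder 0 ✓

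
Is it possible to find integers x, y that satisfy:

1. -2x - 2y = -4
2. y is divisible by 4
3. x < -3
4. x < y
Yes

Take x = -6, y = 8. Substituting into each constraint:
  (1) -2(-6) - 2(8) = -4 ✓
  (2) 8 = 4 × 2, remainder 0 ✓
  (3) -6 < -3 ✓
  (4) -6 < 8 ✓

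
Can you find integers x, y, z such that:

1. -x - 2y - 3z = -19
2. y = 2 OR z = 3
Yes

Take x = 3, y = 2, z = 4. Substituting into each constraint:
  (1) (-3) - 2(2) - 3(4) = -19 ✓
  (2) y = 2, target 2 ✓ (first branch holds)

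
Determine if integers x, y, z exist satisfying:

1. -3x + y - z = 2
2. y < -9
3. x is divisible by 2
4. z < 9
Yes

Take x = 0, y = -10, z = -12. Substituting into each constraint:
  (1) -3(0) + (-10) + 12 = 2 ✓
  (2) -10 < -9 ✓
  (3) 0 = 2 × 0, remainder 0 ✓
  (4) -12 < 9 ✓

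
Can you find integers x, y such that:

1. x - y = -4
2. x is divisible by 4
Yes

Take x = 0, y = 4. Substituting into each constraint:
  (1) 0 + (-4) = -4 ✓
  (2) 0 = 4 × 0, remainder 0 ✓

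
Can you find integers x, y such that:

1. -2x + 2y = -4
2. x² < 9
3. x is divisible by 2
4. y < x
Yes

Take x = 0, y = -2. Substituting into each constraint:
  (1) -2(0) + 2(-2) = -4 ✓
  (2) x² = (0)² = 0, and 0 < 9 ✓
  (3) 0 = 2 × 0, remainder 0 ✓
  (4) -2 < 0 ✓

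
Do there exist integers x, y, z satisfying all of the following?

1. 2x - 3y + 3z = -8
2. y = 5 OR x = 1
Yes

Take x = 2, y = 5, z = 1. Substituting into each constraint:
  (1) 2(2) - 3(5) + 3(1) = -8 ✓
  (2) y = 5, target 5 ✓ (first branch holds)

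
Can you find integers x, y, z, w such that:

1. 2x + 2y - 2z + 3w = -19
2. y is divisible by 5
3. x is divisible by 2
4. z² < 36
Yes

Take x = 0, y = 0, z = 2, w = -5. Substituting into each constraint:
  (1) 2(0) + 2(0) - 2(2) + 3(-5) = -19 ✓
  (2) 0 = 5 × 0, remainder 0 ✓
  (3) 0 = 2 × 0, remainder 0 ✓
  (4) z² = (2)² = 4, and 4 < 36 ✓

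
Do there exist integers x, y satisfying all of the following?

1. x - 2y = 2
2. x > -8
Yes

Take x = 2, y = 0. Substituting into each constraint:
  (1) 2 - 2(0) = 2 ✓
  (2) 2 > -8 ✓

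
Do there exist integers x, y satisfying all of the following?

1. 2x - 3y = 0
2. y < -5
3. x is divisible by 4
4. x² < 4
No

A contradictory subset is {2x - 3y = 0, y < -5, x² < 4}. No integer assignment can satisfy these jointly:

  - 2x - 3y = 0: is a linear equation tying the variables together
  - y < -5: bounds one variable relative to a constant
  - x² < 4: restricts x to |x| ≤ 1

Range argument: with x ∈ [-1, 1], y ∈ [−∞, -6], the left side of the equation is at least 16, but the right side is 0 < 16. No integer solution exists.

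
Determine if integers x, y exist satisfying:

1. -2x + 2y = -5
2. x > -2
No

Even the single constraint (-2x + 2y = -5) is infeasible over the integers.

  - -2x + 2y = -5: every term on the left is divisible by 2, so the LHS ≡ 0 (mod 2), but the RHS -5 is not — no integer solution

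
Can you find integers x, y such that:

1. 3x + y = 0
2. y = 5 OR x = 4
Yes

Take x = 4, y = -12. Substituting into each constraint:
  (1) 3(4) + (-12) = 0 ✓
  (2) x = 4, target 4 ✓ (second branch holds)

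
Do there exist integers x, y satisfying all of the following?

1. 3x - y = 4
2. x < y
Yes

Take x = 3, y = 5. Substituting into each constraint:
  (1) 3(3) + (-5) = 4 ✓
  (2) 3 < 5 ✓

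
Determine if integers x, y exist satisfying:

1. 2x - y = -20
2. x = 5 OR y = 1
Yes

Take x = 5, y = 30. Substituting into each constraint:
  (1) 2(5) + (-30) = -20 ✓
  (2) x = 5, target 5 ✓ (first branch holds)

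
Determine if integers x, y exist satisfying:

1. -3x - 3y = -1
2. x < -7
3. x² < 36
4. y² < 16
No

Even the single constraint (-3x - 3y = -1) is infeasible over the integers.

  - -3x - 3y = -1: every term on the left is divisible by 3, so the LHS ≡ 0 (mod 3), but the RHS -1 is not — no integer solution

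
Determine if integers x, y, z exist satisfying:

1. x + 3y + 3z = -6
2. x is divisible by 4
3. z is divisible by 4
Yes

Take x = 0, y = -2, z = 0. Substituting into each constraint:
  (1) 0 + 3(-2) + 3(0) = -6 ✓
  (2) 0 = 4 × 0, remainder 0 ✓
  (3) 0 = 4 × 0, remainder 0 ✓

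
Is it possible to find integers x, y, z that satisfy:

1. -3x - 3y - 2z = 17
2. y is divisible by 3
Yes

Take x = 1, y = 0, z = -10. Substituting into each constraint:
  (1) -3(1) - 3(0) - 2(-10) = 17 ✓
  (2) 0 = 3 × 0, remainder 0 ✓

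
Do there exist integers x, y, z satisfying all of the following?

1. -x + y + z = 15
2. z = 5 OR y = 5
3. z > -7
Yes

Take x = -10, y = 5, z = 0. Substituting into each constraint:
  (1) 10 + 5 + 0 = 15 ✓
  (2) y = 5, target 5 ✓ (second branch holds)
  (3) 0 > -7 ✓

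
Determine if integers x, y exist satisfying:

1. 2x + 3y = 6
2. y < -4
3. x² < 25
No

The full constraint system is jointly infeasible over the integers. Each constraint and what it forces:

  - 2x + 3y = 6: is a linear equation tying the variables together
  - y < -4: bounds one variable relative to a constant
  - x² < 25: restricts x to |x| ≤ 4

Range argument: with x ∈ [-4, 4], y ∈ [−∞, -5], the left side of the equation is at most -7, but the right side is 6 > -7. No integer solution exists.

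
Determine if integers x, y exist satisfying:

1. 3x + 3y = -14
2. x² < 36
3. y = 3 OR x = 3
No

Even the single constraint (3x + 3y = -14) is infeasible over the integers.

  - 3x + 3y = -14: every term on the left is divisible by 3, so the LHS ≡ 0 (mod 3), but the RHS -14 is not — no integer solution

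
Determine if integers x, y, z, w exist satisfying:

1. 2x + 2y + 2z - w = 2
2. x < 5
Yes

Take x = 0, y = 0, z = 1, w = 0. Substituting into each constraint:
  (1) 2(0) + 2(0) + 2(1) + 0 = 2 ✓
  (2) 0 < 5 ✓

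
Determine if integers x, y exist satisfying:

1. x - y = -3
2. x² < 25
Yes

Take x = 0, y = 3. Substituting into each constraint:
  (1) 0 + (-3) = -3 ✓
  (2) x² = (0)² = 0, and 0 < 25 ✓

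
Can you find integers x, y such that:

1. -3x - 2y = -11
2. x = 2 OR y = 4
Yes

Take x = 1, y = 4. Substituting into each constraint:
  (1) -3(1) - 2(4) = -11 ✓
  (2) y = 4, target 4 ✓ (second branch holds)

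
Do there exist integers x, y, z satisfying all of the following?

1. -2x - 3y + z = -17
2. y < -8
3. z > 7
Yes

Take x = 26, y = -9, z = 8. Substituting into each constraint:
  (1) -2(26) - 3(-9) + 8 = -17 ✓
  (2) -9 < -8 ✓
  (3) 8 > 7 ✓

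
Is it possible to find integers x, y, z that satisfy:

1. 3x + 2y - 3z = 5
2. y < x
Yes

Take x = 2, y = 1, z = 1. Substituting into each constraint:
  (1) 3(2) + 2(1) - 3(1) = 5 ✓
  (2) 1 < 2 ✓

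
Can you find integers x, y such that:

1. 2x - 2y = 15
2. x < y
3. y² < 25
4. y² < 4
No

Even the single constraint (2x - 2y = 15) is infeasible over the integers.

  - 2x - 2y = 15: every term on the left is divisible by 2, so the LHS ≡ 0 (mod 2), but the RHS 15 is not — no integer solution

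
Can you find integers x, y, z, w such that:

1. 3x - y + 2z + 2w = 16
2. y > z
Yes

Take x = 6, y = 0, z = -1, w = 0. Substituting into each constraint:
  (1) 3(6) + 0 + 2(-1) + 2(0) = 16 ✓
  (2) 0 > -1 ✓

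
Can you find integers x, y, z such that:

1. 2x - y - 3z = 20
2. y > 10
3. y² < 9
No

A contradictory subset is {y > 10, y² < 9}. No integer assignment can satisfy these jointly:

  - y > 10: bounds one variable relative to a constant
  - y² < 9: restricts y to |y| ≤ 2

Direct contradiction: the bounds on y require y ≥ 11 and y ≤ 2 simultaneously, which is empty.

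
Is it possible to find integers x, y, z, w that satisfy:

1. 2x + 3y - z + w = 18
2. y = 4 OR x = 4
Yes

Take x = 3, y = 4, z = 0, w = 0. Substituting into each constraint:
  (1) 2(3) + 3(4) + 0 + 0 = 18 ✓
  (2) y = 4, target 4 ✓ (first branch holds)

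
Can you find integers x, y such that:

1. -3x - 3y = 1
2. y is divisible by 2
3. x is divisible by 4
No

Even the single constraint (-3x - 3y = 1) is infeasible over the integers.

  - -3x - 3y = 1: every term on the left is divisible by 3, so the LHS ≡ 0 (mod 3), but the RHS 1 is not — no integer solution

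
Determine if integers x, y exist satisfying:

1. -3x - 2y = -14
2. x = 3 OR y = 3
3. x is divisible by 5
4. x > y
No

A contradictory subset is {-3x - 2y = -14, x = 3 OR y = 3, x > y}. No integer assignment can satisfy these jointly:

  - -3x - 2y = -14: is a linear equation tying the variables together
  - x = 3 OR y = 3: forces a choice: either x = 3 or y = 3
  - x > y: bounds one variable relative to another variable

Split on the disjunction (x = 3 OR y = 3):
  • If x = 3: with x = 3, every remaining term of the linear equation is divisible by 2, so the left side is ≡ 0 (mod 2); but the right side -5 ≡ 1 (mod 2). No integers can satisfy it.
  • If y = 3: with y = 3, every remaining term of the linear equation is divisible by 3, so the left side is ≡ 0 (mod 3); but the right side -8 ≡ 1 (mod 3). No integers can satisfy it.
Both branches are infeasible, so the system has no integer solution.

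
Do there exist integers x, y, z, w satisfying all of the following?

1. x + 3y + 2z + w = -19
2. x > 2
Yes

Take x = 3, y = 0, z = 0, w = -22. Substituting into each constraint:
  (1) 3 + 3(0) + 2(0) + (-22) = -19 ✓
  (2) 3 > 2 ✓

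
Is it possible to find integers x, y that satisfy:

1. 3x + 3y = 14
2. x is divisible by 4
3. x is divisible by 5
No

Even the single constraint (3x + 3y = 14) is infeasible over the integers.

  - 3x + 3y = 14: every term on the left is divisible by 3, so the LHS ≡ 0 (mod 3), but the RHS 14 is not — no integer solution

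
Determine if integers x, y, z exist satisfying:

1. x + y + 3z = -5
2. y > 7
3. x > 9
Yes

Take x = 10, y = 9, z = -8. Substituting into each constraint:
  (1) 10 + 9 + 3(-8) = -5 ✓
  (2) 9 > 7 ✓
  (3) 10 > 9 ✓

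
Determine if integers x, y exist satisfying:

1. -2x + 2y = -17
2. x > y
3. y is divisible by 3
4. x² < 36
No

Even the single constraint (-2x + 2y = -17) is infeasible over the integers.

  - -2x + 2y = -17: every term on the left is divisible by 2, so the LHS ≡ 0 (mod 2), but the RHS -17 is not — no integer solution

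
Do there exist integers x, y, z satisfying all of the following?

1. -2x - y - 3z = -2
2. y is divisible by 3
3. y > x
Yes

Take x = -2, y = 0, z = 2. Substituting into each constraint:
  (1) -2(-2) + 0 - 3(2) = -2 ✓
  (2) 0 = 3 × 0, remainder 0 ✓
  (3) 0 > -2 ✓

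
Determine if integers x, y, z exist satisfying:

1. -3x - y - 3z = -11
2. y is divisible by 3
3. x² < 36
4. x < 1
No

A contradictory subset is {-3x - y - 3z = -11, y is divisible by 3}. No integer assignment can satisfy these jointly:

  - -3x - y - 3z = -11: is a linear equation tying the variables together
  - y is divisible by 3: restricts y to multiples of 3

Modular obstruction: writing y = 3y', every remaining term of the linear equation is divisible by 3, so the left side is ≡ 0 (mod 3); but the right side -11 ≡ 1 (mod 3). No integers can satisfy it.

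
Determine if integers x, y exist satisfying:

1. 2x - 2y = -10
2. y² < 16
Yes

Take x = -5, y = 0. Substituting into each constraint:
  (1) 2(-5) - 2(0) = -10 ✓
  (2) y² = (0)² = 0, and 0 < 16 ✓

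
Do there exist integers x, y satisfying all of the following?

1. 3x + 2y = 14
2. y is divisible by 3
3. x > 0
No

A contradictory subset is {3x + 2y = 14, y is divisible by 3}. No integer assignment can satisfy these jointly:

  - 3x + 2y = 14: is a linear equation tying the variables together
  - y is divisible by 3: restricts y to multiples of 3

Modular obstruction: writing y = 3y', every remaining term of the linear equation is divisible by 3, so the left side is ≡ 0 (mod 3); but the right side 14 ≡ 2 (mod 3). No integers can satisfy it.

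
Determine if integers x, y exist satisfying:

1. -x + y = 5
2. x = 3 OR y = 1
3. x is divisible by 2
Yes

Take x = -4, y = 1. Substituting into each constraint:
  (1) 4 + 1 = 5 ✓
  (2) y = 1, target 1 ✓ (second branch holds)
  (3) -4 = 2 × -2, remainder 0 ✓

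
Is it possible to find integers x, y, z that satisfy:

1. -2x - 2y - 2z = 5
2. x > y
No

Even the single constraint (-2x - 2y - 2z = 5) is infeasible over the integers.

  - -2x - 2y - 2z = 5: every term on the left is divisible by 2, so the LHS ≡ 0 (mod 2), but the RHS 5 is not — no integer solution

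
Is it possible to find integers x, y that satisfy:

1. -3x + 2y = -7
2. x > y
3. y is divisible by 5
Yes

Take x = -1, y = -5. Substituting into each constraint:
  (1) -3(-1) + 2(-5) = -7 ✓
  (2) -1 > -5 ✓
  (3) -5 = 5 × -1, remainder 0 ✓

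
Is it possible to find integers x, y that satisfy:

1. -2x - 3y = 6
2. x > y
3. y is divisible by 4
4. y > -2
No

A contradictory subset is {-2x - 3y = 6, x > y, y > -2}. No integer assignment can satisfy these jointly:

  - -2x - 3y = 6: is a linear equation tying the variables together
  - x > y: bounds one variable relative to another variable
  - y > -2: bounds one variable relative to a constant

Propagating the comparison: x > y and y ≥ -1 give x ≥ 0. Range argument: with x ∈ [0, ∞], y ∈ [-1, ∞], the left side of the equation is at most 3, but the right side is 6 > 3. No integer solution exists.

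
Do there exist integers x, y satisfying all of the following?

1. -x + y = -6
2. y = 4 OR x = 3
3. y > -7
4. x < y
No

A contradictory subset is {-x + y = -6, x < y}. No integer assignment can satisfy these jointly:

  - -x + y = -6: is a linear equation tying the variables together
  - x < y: bounds one variable relative to another variable

From the equation, x − y = 6, i.e. y − x = -6; but y > x requires y − x ≥ 1. Contradiction.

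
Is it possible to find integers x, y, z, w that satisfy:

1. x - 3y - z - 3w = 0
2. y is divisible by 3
Yes

Take x = 0, y = 0, z = 0, w = 0. Substituting into each constraint:
  (1) 0 - 3(0) + 0 - 3(0) = 0 ✓
  (2) 0 = 3 × 0, remainder 0 ✓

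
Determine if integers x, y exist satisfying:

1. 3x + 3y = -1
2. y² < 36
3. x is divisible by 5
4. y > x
No

Even the single constraint (3x + 3y = -1) is infeasible over the integers.

  - 3x + 3y = -1: every term on the left is divisible by 3, so the LHS ≡ 0 (mod 3), but the RHS -1 is not — no integer solution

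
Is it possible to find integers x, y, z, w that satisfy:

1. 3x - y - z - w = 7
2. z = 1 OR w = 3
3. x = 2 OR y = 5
Yes

Take x = 0, y = 5, z = -15, w = 3. Substituting into each constraint:
  (1) 3(0) + (-5) + 15 + (-3) = 7 ✓
  (2) w = 3, target 3 ✓ (second branch holds)
  (3) y = 5, target 5 ✓ (second branch holds)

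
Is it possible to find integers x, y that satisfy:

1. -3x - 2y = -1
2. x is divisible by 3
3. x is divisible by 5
Yes

Take x = 15, y = -22. Substituting into each constraint:
  (1) -3(15) - 2(-22) = -1 ✓
  (2) 15 = 3 × 5, remainder 0 ✓
  (3) 15 = 5 × 3, remainder 0 ✓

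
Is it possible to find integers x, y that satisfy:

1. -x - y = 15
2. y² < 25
Yes

Take x = -15, y = 0. Substituting into each constraint:
  (1) 15 + 0 = 15 ✓
  (2) y² = (0)² = 0, and 0 < 25 ✓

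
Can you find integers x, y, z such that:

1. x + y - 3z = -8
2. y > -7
Yes

Take x = -2, y = -6, z = 0. Substituting into each constraint:
  (1) (-2) + (-6) - 3(0) = -8 ✓
  (2) -6 > -7 ✓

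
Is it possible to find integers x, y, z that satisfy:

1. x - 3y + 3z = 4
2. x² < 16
Yes

Take x = -2, y = 0, z = 2. Substituting into each constraint:
  (1) (-2) - 3(0) + 3(2) = 4 ✓
  (2) x² = (-2)² = 4, and 4 < 16 ✓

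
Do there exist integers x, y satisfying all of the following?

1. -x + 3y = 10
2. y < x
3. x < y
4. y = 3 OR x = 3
No

A contradictory subset is {y < x, x < y}. No integer assignment can satisfy these jointly:

  - y < x: bounds one variable relative to another variable
  - x < y: bounds one variable relative to another variable

Direct contradiction: x > y and y > x cannot both hold.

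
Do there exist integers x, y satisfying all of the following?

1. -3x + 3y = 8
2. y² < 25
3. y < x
No

Even the single constraint (-3x + 3y = 8) is infeasible over the integers.

  - -3x + 3y = 8: every term on the left is divisible by 3, so the LHS ≡ 0 (mod 3), but the RHS 8 is not — no integer solution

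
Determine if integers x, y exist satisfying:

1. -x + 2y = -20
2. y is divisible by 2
Yes

Take x = 20, y = 0. Substituting into each constraint:
  (1) (-20) + 2(0) = -20 ✓
  (2) 0 = 2 × 0, remainder 0 ✓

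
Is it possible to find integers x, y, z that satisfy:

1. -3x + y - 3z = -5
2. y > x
Yes

Take x = 0, y = 1, z = 2. Substituting into each constraint:
  (1) -3(0) + 1 - 3(2) = -5 ✓
  (2) 1 > 0 ✓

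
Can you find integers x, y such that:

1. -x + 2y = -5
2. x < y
Yes

Take x = -7, y = -6. Substituting into each constraint:
  (1) 7 + 2(-6) = -5 ✓
  (2) -7 < -6 ✓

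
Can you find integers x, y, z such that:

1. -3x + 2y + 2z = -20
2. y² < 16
Yes

Take x = 0, y = 0, z = -10. Substituting into each constraint:
  (1) -3(0) + 2(0) + 2(-10) = -20 ✓
  (2) y² = (0)² = 0, and 0 < 16 ✓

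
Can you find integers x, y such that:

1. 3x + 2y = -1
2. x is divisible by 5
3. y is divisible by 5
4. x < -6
No

A contradictory subset is {3x + 2y = -1, x is divisible by 5, y is divisible by 5}. No integer assignment can satisfy these jointly:

  - 3x + 2y = -1: is a linear equation tying the variables together
  - x is divisible by 5: restricts x to multiples of 5
  - y is divisible by 5: restricts y to multiples of 5

Modular obstruction: writing x = 5x' and writing y = 5y', every remaining term of the linear equation is divisible by 5, so the left side is ≡ 0 (mod 5); but the right side -1 ≡ 4 (mod 5). No integers can satisfy it.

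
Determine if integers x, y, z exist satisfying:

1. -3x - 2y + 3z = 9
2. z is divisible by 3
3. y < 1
Yes

Take x = -3, y = 0, z = 0. Substituting into each constraint:
  (1) -3(-3) - 2(0) + 3(0) = 9 ✓
  (2) 0 = 3 × 0, remainder 0 ✓
  (3) 0 < 1 ✓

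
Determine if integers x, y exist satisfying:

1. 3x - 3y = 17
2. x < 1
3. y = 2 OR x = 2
No

Even the single constraint (3x - 3y = 17) is infeasible over the integers.

  - 3x - 3y = 17: every term on the left is divisible by 3, so the LHS ≡ 0 (mod 3), but the RHS 17 is not — no integer solution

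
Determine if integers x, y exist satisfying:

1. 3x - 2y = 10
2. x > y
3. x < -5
Yes

Take x = -6, y = -14. Substituting into each constraint:
  (1) 3(-6) - 2(-14) = 10 ✓
  (2) -6 > -14 ✓
  (3) -6 < -5 ✓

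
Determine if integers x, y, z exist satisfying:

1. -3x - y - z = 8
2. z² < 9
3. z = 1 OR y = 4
Yes

Take x = -3, y = 0, z = 1. Substituting into each constraint:
  (1) -3(-3) + 0 + (-1) = 8 ✓
  (2) z² = (1)² = 1, and 1 < 9 ✓
  (3) z = 1, target 1 ✓ (first branch holds)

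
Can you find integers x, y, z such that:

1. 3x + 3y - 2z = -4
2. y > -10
Yes

Take x = 0, y = 0, z = 2. Substituting into each constraint:
  (1) 3(0) + 3(0) - 2(2) = -4 ✓
  (2) 0 > -10 ✓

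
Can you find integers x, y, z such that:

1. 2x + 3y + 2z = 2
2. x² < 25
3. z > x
Yes

Take x = 0, y = 0, z = 1. Substituting into each constraint:
  (1) 2(0) + 3(0) + 2(1) = 2 ✓
  (2) x² = (0)² = 0, and 0 < 25 ✓
  (3) 1 > 0 ✓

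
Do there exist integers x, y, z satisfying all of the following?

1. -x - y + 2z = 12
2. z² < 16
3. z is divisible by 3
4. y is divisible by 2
Yes

Take x = -12, y = 0, z = 0. Substituting into each constraint:
  (1) 12 + 0 + 2(0) = 12 ✓
  (2) z² = (0)² = 0, and 0 < 16 ✓
  (3) 0 = 3 × 0, remainder 0 ✓
  (4) 0 = 2 × 0, remainder 0 ✓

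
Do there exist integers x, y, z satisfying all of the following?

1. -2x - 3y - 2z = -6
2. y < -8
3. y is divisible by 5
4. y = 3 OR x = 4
Yes

Take x = 4, y = -10, z = 14. Substituting into each constraint:
  (1) -2(4) - 3(-10) - 2(14) = -6 ✓
  (2) -10 < -8 ✓
  (3) -10 = 5 × -2, remainder 0 ✓
  (4) x = 4, target 4 ✓ (second branch holds)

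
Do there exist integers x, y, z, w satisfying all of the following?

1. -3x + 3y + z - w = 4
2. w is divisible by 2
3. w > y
Yes

Take x = 0, y = -1, z = 7, w = 0. Substituting into each constraint:
  (1) -3(0) + 3(-1) + 7 + 0 = 4 ✓
  (2) 0 = 2 × 0, remainder 0 ✓
  (3) 0 > -1 ✓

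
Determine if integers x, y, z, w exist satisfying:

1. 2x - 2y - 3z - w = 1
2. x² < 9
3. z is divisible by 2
Yes

Take x = 0, y = 0, z = 0, w = -1. Substituting into each constraint:
  (1) 2(0) - 2(0) - 3(0) + 1 = 1 ✓
  (2) x² = (0)² = 0, and 0 < 9 ✓
  (3) 0 = 2 × 0, remainder 0 ✓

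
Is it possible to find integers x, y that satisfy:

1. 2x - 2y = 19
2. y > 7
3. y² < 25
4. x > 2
No

Even the single constraint (2x - 2y = 19) is infeasible over the integers.

  - 2x - 2y = 19: every term on the left is divisible by 2, so the LHS ≡ 0 (mod 2), but the RHS 19 is not — no integer solution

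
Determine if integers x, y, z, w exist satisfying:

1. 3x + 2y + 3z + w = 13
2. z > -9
Yes

Take x = 0, y = 0, z = 4, w = 1. Substituting into each constraint:
  (1) 3(0) + 2(0) + 3(4) + 1 = 13 ✓
  (2) 4 > -9 ✓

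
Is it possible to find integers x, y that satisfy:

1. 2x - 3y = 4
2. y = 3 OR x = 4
No

The full constraint system is jointly infeasible over the integers. Each constraint and what it forces:

  - 2x - 3y = 4: is a linear equation tying the variables together
  - y = 3 OR x = 4: forces a choice: either y = 3 or x = 4

Split on the disjunction (y = 3 OR x = 4):
  • If y = 3: with y = 3, every remaining term of the linear equation is divisible by 2, so the left side is ≡ 0 (mod 2); but the right side 13 ≡ 1 (mod 2). No integers can satisfy it.
  • If x = 4: with x = 4, every remaining term of the linear equation is divisible by 3, so the left side is ≡ 0 (mod 3); but the right side -4 ≡ 2 (mod 3). No integers can satisfy it.
Both branches are infeasible, so the system has no integer solution.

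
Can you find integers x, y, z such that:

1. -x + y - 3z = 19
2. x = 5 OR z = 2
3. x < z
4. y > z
Yes

Take x = 5, y = 42, z = 6. Substituting into each constraint:
  (1) (-5) + 42 - 3(6) = 19 ✓
  (2) x = 5, target 5 ✓ (first branch holds)
  (3) 5 < 6 ✓
  (4) 42 > 6 ✓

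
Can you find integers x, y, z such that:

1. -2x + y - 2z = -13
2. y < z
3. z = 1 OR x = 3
Yes

Take x = 5, y = -1, z = 1. Substituting into each constraint:
  (1) -2(5) + (-1) - 2(1) = -13 ✓
  (2) -1 < 1 ✓
  (3) z = 1, target 1 ✓ (first branch holds)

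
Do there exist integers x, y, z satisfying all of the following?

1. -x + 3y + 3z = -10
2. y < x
Yes

Take x = 1, y = 0, z = -3. Substituting into each constraint:
  (1) (-1) + 3(0) + 3(-3) = -10 ✓
  (2) 0 < 1 ✓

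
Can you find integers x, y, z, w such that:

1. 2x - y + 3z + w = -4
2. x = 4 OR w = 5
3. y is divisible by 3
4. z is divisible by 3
Yes

Take x = -3, y = 3, z = 0, w = 5. Substituting into each constraint:
  (1) 2(-3) + (-3) + 3(0) + 5 = -4 ✓
  (2) w = 5, target 5 ✓ (second branch holds)
  (3) 3 = 3 × 1, remainder 0 ✓
  (4) 0 = 3 × 0, remainder 0 ✓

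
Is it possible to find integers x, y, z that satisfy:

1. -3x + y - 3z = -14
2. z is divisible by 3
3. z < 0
Yes

Take x = 8, y = 1, z = -3. Substituting into each constraint:
  (1) -3(8) + 1 - 3(-3) = -14 ✓
  (2) -3 = 3 × -1, remainder 0 ✓
  (3) -3 < 0 ✓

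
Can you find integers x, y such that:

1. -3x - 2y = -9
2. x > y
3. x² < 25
Yes

Take x = 3, y = 0. Substituting into each constraint:
  (1) -3(3) - 2(0) = -9 ✓
  (2) 3 > 0 ✓
  (3) x² = (3)² = 9, and 9 < 25 ✓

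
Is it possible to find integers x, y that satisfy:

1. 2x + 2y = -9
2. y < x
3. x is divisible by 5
No

Even the single constraint (2x + 2y = -9) is infeasible over the integers.

  - 2x + 2y = -9: every term on the left is divisible by 2, so the LHS ≡ 0 (mod 2), but the RHS -9 is not — no integer solution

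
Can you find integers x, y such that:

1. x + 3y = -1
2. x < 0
Yes

Take x = -1, y = 0. Substituting into each constraint:
  (1) (-1) + 3(0) = -1 ✓
  (2) -1 < 0 ✓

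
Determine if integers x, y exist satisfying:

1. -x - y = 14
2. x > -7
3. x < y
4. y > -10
No

A contradictory subset is {-x - y = 14, x > -7, x < y}. No integer assignment can satisfy these jointly:

  - -x - y = 14: is a linear equation tying the variables together
  - x > -7: bounds one variable relative to a constant
  - x < y: bounds one variable relative to another variable

Propagating the comparison: y > x and x ≥ -6 give y ≥ -5. Range argument: with x ∈ [-6, ∞], y ∈ [-5, ∞], the left side of the equation is at most 11, but the right side is 14 > 11. No integer solution exists.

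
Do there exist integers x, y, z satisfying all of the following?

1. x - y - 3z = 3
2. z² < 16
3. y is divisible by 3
Yes

Take x = 0, y = 0, z = -1. Substituting into each constraint:
  (1) 0 + 0 - 3(-1) = 3 ✓
  (2) z² = (-1)² = 1, and 1 < 16 ✓
  (3) 0 = 3 × 0, remainder 0 ✓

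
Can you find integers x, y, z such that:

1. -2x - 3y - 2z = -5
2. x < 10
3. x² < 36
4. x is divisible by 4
Yes

Take x = 0, y = 1, z = 1. Substituting into each constraint:
  (1) -2(0) - 3(1) - 2(1) = -5 ✓
  (2) 0 < 10 ✓
  (3) x² = (0)² = 0, and 0 < 36 ✓
  (4) 0 = 4 × 0, remainder 0 ✓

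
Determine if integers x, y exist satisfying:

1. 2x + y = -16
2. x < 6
Yes

Take x = -8, y = 0. Substituting into each constraint:
  (1) 2(-8) + 0 = -16 ✓
  (2) -8 < 6 ✓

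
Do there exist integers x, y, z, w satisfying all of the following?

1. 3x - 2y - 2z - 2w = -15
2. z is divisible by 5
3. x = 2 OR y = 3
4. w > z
Yes

Take x = -1, y = 3, z = 0, w = 3. Substituting into each constraint:
  (1) 3(-1) - 2(3) - 2(0) - 2(3) = -15 ✓
  (2) 0 = 5 × 0, remainder 0 ✓
  (3) y = 3, target 3 ✓ (second branch holds)
  (4) 3 > 0 ✓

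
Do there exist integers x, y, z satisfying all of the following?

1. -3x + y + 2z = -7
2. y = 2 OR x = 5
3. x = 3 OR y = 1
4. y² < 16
Yes

Take x = 3, y = 2, z = 0. Substituting into each constraint:
  (1) -3(3) + 2 + 2(0) = -7 ✓
  (2) y = 2, target 2 ✓ (first branch holds)
  (3) x = 3, target 3 ✓ (first branch holds)
  (4) y² = (2)² = 4, and 4 < 16 ✓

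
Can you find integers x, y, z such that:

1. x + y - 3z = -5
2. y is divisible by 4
Yes

Take x = -5, y = 0, z = 0. Substituting into each constraint:
  (1) (-5) + 0 - 3(0) = -5 ✓
  (2) 0 = 4 × 0, remainder 0 ✓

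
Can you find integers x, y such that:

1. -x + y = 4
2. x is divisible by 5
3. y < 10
Yes

Take x = 0, y = 4. Substituting into each constraint:
  (1) 0 + 4 = 4 ✓
  (2) 0 = 5 × 0, remainder 0 ✓
  (3) 4 < 10 ✓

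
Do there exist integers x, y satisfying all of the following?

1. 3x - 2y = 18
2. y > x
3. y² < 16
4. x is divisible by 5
No

A contradictory subset is {3x - 2y = 18, y > x, y² < 16}. No integer assignment can satisfy these jointly:

  - 3x - 2y = 18: is a linear equation tying the variables together
  - y > x: bounds one variable relative to another variable
  - y² < 16: restricts y to |y| ≤ 3

Propagating the comparison: x < y and y ≤ 3 give x ≤ 2. Range argument: with x ∈ [−∞, 2], y ∈ [-3, 3], the left side of the equation is at most 12, but the right side is 18 > 12. No integer solution exists.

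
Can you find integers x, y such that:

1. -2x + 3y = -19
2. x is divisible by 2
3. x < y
Yes

Take x = -22, y = -21. Substituting into each constraint:
  (1) -2(-22) + 3(-21) = -19 ✓
  (2) -22 = 2 × -11, remainder 0 ✓
  (3) -22 < -21 ✓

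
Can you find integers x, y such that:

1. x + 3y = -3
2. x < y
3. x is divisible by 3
Yes

Take x = -3, y = 0. Substituting into each constraint:
  (1) (-3) + 3(0) = -3 ✓
  (2) -3 < 0 ✓
  (3) -3 = 3 × -1, remainder 0 ✓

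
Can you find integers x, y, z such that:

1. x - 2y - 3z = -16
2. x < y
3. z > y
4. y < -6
Yes

Take x = -30, y = -7, z = 0. Substituting into each constraint:
  (1) (-30) - 2(-7) - 3(0) = -16 ✓
  (2) -30 < -7 ✓
  (3) 0 > -7 ✓
  (4) -7 < -6 ✓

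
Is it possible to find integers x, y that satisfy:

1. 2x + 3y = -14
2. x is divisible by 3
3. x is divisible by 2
No

A contradictory subset is {2x + 3y = -14, x is divisible by 3}. No integer assignment can satisfy these jointly:

  - 2x + 3y = -14: is a linear equation tying the variables together
  - x is divisible by 3: restricts x to multiples of 3

Modular obstruction: writing x = 3x', every remaining term of the linear equation is divisible by 3, so the left side is ≡ 0 (mod 3); but the right side -14 ≡ 1 (mod 3). No integers can satisfy it.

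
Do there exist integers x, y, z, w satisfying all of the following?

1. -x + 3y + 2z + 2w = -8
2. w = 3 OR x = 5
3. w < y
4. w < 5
Yes

Take x = 0, y = 4, z = -13, w = 3. Substituting into each constraint:
  (1) 0 + 3(4) + 2(-13) + 2(3) = -8 ✓
  (2) w = 3, target 3 ✓ (first branch holds)
  (3) 3 < 4 ✓
  (4) 3 < 5 ✓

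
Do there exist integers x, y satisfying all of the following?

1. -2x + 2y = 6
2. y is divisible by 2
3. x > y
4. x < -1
No

A contradictory subset is {-2x + 2y = 6, x > y}. No integer assignment can satisfy these jointly:

  - -2x + 2y = 6: is a linear equation tying the variables together
  - x > y: bounds one variable relative to another variable

From the equation, x − y = -3, i.e. x − y = -3; but x > y requires x − y ≥ 1. Contradiction.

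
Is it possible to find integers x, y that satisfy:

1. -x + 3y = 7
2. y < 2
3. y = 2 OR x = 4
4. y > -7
No

A contradictory subset is {-x + 3y = 7, y < 2, y = 2 OR x = 4}. No integer assignment can satisfy these jointly:

  - -x + 3y = 7: is a linear equation tying the variables together
  - y < 2: bounds one variable relative to a constant
  - y = 2 OR x = 4: forces a choice: either y = 2 or x = 4

Split on the disjunction (y = 2 OR x = 4):
  • If y = 2: this contradicts the bound y ≤ 1.
  • If x = 4: with x = 4, every remaining term of the linear equation is divisible by 3, so the left side is ≡ 0 (mod 3); but the right side 11 ≡ 2 (mod 3). No integers can satisfy it.
Both branches are infeasible, so the system has no integer solution.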